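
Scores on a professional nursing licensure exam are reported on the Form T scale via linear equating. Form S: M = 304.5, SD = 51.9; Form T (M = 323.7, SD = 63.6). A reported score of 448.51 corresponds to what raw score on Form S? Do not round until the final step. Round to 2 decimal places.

Invert y = (SD_Y/SD_X)(x − M_X) + M_Y:
x = (SD_X/SD_Y)(y − M_Y) + M_X = (51.9/63.6)(448.51 − 323.7) + 304.5
x = 0.816038 × 124.810 + 304.5 = 406.35

406.35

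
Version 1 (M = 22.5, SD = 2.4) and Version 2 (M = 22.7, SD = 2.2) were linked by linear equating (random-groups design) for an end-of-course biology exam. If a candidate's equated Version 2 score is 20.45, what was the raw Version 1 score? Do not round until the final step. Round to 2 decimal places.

20.05

Invert y = (SD_Y/SD_X)(x − M_X) + M_Y:
x = (SD_X/SD_Y)(y − M_Y) + M_X = (2.4/2.2)(20.45 − 22.7) + 22.5
x = 1.090909 × -2.250 + 22.5 = 20.05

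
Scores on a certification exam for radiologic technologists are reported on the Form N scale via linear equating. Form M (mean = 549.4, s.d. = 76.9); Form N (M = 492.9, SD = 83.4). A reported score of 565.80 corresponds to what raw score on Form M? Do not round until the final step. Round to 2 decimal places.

Invert y = (SD_Y/SD_X)(x − M_X) + M_Y:
x = (SD_X/SD_Y)(y − M_Y) + M_X = (76.9/83.4)(565.80 − 492.9) + 549.4
x = 0.922062 × 72.900 + 549.4 = 616.62

616.62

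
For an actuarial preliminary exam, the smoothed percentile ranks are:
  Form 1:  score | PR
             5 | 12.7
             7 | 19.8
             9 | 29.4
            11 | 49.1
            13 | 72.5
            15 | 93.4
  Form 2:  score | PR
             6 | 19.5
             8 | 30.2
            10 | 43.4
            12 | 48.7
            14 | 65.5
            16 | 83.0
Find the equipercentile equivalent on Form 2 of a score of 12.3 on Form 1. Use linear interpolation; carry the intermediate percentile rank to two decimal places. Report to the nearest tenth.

13.9

PR of 12.3 on Form 1: 49.1 + (12.3 − 11)/(13 − 11) × (72.5 − 49.1) = 64.31
On Form 2, PR 64.31 falls between score 12 (PR 48.7) and 14 (PR 65.5).
Interpolate: 12 + (64.31 − 48.7)/(65.5 − 48.7) × (14 − 12) = 13.9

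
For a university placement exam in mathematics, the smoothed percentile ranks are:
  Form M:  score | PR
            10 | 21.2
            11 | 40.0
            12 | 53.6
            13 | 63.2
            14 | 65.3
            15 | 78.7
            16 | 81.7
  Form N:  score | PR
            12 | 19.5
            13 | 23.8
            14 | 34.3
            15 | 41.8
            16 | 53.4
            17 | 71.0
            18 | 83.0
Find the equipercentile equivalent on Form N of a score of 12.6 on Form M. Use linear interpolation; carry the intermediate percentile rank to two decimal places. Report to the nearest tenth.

16.3

PR of 12.6 on Form M: 53.6 + (12.6 − 12)/(13 − 12) × (63.2 − 53.6) = 59.36
On Form N, PR 59.36 falls between score 16 (PR 53.4) and 17 (PR 71.0).
Interpolate: 16 + (59.36 − 53.4)/(71.0 − 53.4) × (17 − 16) = 16.3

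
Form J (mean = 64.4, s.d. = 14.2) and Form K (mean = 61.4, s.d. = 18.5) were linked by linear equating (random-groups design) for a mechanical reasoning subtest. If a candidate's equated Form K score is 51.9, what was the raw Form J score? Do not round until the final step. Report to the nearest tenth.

Invert y = (SD_Y/SD_X)(x − M_X) + M_Y:
x = (SD_X/SD_Y)(y − M_Y) + M_X = (14.2/18.5)(51.9 − 61.4) + 64.4
x = 0.767568 × -9.500 + 64.4 = 57.1

57.1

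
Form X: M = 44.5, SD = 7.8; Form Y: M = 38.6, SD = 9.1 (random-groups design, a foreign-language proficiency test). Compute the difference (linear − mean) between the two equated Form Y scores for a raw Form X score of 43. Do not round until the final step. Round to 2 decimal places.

-0.25

Mean-equated: 43 + (38.6 − 44.5) = 37.10
Linear-equated: (9.1/7.8)(43 − 44.5) + 38.6 = 36.850
Difference = 36.850 − 37.10 = -0.25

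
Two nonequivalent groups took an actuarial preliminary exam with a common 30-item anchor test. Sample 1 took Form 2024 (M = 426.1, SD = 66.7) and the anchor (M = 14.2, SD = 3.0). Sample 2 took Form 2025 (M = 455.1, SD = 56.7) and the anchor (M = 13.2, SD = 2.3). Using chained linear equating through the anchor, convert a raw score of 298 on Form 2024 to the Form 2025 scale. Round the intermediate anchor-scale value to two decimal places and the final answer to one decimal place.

Form 2024 → anchor (Sample 1): v = (3.0/66.7)(298 − 426.1) + 14.2 = 8.44
anchor → Form 2025 (Sample 2): y = (56.7/2.3)(8.44 − 13.2) + 455.1 = 337.8

337.8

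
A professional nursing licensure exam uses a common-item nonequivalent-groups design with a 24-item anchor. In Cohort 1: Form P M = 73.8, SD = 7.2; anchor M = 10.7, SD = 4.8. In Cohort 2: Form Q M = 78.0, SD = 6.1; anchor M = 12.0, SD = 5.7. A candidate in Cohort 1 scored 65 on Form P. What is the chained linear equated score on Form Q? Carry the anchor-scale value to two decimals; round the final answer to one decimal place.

Form P → anchor (Cohort 1): v = (4.8/7.2)(65 − 73.8) + 10.7 = 4.83
anchor → Form Q (Cohort 2): y = (6.1/5.7)(4.83 − 12.0) + 78.0 = 70.3

70.3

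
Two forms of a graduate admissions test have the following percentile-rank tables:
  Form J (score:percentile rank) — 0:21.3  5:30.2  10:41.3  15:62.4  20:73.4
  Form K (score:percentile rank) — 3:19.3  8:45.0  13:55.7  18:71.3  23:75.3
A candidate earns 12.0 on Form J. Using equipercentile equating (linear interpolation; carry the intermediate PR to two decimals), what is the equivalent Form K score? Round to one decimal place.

10.2

PR of 12.0 on Form J: 41.3 + (12.0 − 10)/(15 − 10) × (62.4 − 41.3) = 49.74
On Form K, PR 49.74 falls between score 8 (PR 45.0) and 13 (PR 55.7).
Interpolate: 8 + (49.74 − 45.0)/(55.7 − 45.0) × (13 − 8) = 10.2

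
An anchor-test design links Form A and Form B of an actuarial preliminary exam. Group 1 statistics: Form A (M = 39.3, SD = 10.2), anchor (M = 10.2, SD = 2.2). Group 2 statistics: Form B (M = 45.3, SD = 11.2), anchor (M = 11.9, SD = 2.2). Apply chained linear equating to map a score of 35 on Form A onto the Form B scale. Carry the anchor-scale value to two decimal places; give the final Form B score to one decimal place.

Form A → anchor (Group 1): v = (2.2/10.2)(35 − 39.3) + 10.2 = 9.27
anchor → Form B (Group 2): y = (11.2/2.2)(9.27 − 11.9) + 45.3 = 31.9

31.9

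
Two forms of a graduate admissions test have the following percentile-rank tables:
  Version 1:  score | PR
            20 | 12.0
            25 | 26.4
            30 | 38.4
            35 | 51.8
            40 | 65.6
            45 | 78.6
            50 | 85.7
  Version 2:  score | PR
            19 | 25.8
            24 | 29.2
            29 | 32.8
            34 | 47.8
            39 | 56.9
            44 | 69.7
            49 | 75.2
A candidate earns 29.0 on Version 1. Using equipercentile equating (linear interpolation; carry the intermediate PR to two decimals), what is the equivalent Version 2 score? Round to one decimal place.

30.1

PR of 29.0 on Version 1: 26.4 + (29.0 − 25)/(30 − 25) × (38.4 − 26.4) = 36.00
On Version 2, PR 36.00 falls between score 29 (PR 32.8) and 34 (PR 47.8).
Interpolate: 29 + (36.00 − 32.8)/(47.8 − 32.8) × (34 − 29) = 30.1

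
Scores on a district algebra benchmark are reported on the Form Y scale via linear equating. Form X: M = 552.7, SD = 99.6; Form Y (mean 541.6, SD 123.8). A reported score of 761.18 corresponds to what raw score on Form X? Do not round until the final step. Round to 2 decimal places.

Invert y = (SD_Y/SD_X)(x − M_X) + M_Y:
x = (SD_X/SD_Y)(y − M_Y) + M_X = (99.6/123.8)(761.18 − 541.6) + 552.7
x = 0.804523 × 219.580 + 552.7 = 729.36

729.36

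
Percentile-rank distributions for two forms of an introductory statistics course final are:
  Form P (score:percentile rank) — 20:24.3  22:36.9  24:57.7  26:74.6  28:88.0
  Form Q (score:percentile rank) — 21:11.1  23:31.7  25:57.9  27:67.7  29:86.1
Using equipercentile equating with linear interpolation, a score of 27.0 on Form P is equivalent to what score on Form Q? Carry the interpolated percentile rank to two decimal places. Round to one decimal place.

PR of 27.0 on Form P: 74.6 + (27.0 − 26)/(28 − 26) × (88.0 − 74.6) = 81.30
On Form Q, PR 81.30 falls between score 27 (PR 67.7) and 29 (PR 86.1).
Interpolate: 27 + (81.30 − 67.7)/(86.1 − 67.7) × (29 − 27) = 28.5

28.5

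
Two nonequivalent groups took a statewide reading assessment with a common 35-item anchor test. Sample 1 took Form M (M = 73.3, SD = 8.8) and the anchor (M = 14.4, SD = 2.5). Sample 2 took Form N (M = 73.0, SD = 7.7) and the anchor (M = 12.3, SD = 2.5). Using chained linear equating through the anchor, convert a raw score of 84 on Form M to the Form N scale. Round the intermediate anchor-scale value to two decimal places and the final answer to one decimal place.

Form M → anchor (Sample 1): v = (2.5/8.8)(84 − 73.3) + 14.4 = 17.44
anchor → Form N (Sample 2): y = (7.7/2.5)(17.44 − 12.3) + 73.0 = 88.8

88.8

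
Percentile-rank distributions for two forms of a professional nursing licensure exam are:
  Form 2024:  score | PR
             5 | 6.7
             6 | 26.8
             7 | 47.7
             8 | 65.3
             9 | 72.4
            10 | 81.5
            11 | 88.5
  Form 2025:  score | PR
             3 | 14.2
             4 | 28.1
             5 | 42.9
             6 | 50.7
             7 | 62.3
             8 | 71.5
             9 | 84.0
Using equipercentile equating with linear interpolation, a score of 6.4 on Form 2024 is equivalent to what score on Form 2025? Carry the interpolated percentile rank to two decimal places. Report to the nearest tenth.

PR of 6.4 on Form 2024: 26.8 + (6.4 − 6)/(7 − 6) × (47.7 − 26.8) = 35.16
On Form 2025, PR 35.16 falls between score 4 (PR 28.1) and 5 (PR 42.9).
Interpolate: 4 + (35.16 − 28.1)/(42.9 − 28.1) × (5 − 4) = 4.5

4.5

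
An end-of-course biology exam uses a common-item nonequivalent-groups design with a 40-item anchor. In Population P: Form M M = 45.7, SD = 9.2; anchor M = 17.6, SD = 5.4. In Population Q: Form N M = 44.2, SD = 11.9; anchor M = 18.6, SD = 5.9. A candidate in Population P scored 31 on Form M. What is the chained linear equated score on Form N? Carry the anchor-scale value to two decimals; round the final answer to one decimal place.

Form M → anchor (Population P): v = (5.4/9.2)(31 − 45.7) + 17.6 = 8.97
anchor → Form N (Population Q): y = (11.9/5.9)(8.97 − 18.6) + 44.2 = 24.8

24.8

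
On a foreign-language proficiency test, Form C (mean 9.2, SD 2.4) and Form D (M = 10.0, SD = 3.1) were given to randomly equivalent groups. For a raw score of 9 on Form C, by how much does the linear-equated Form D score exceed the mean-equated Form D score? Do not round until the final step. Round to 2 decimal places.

-0.06

Mean-equated: 9 + (10.0 − 9.2) = 9.80
Linear-equated: (3.1/2.4)(9 − 9.2) + 10.0 = 9.742
Difference = 9.742 − 9.80 = -0.06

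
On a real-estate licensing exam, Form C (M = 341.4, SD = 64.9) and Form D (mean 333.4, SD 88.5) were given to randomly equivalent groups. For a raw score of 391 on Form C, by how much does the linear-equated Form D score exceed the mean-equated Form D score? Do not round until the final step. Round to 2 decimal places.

18.04

Mean-equated: 391 + (333.4 − 341.4) = 383.00
Linear-equated: (88.5/64.9)(391 − 341.4) + 333.4 = 401.036
Difference = 401.036 − 383.00 = 18.04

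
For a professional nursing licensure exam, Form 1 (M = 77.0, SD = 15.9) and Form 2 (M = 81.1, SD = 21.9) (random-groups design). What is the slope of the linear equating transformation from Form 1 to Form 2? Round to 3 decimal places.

A = SD_Y / SD_X = 21.9 / 15.9 = 1.377

1.377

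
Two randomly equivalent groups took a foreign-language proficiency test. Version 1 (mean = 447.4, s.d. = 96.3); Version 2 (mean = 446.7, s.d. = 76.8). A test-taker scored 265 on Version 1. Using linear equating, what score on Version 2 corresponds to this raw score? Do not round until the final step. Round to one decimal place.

Linear equating: y = (SD_Y/SD_X)(x − M_X) + M_Y
y = (76.8/96.3)(265 − 447.4) + 446.7
y = 0.797508 × -182.4 + 446.7 = -145.4654 + 446.7 = 301.2

301.2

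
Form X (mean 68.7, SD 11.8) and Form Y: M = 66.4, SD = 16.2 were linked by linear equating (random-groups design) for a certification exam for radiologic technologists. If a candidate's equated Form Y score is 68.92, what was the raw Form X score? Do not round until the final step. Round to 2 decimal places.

Invert y = (SD_Y/SD_X)(x − M_X) + M_Y:
x = (SD_X/SD_Y)(y − M_Y) + M_X = (11.8/16.2)(68.92 − 66.4) + 68.7
x = 0.728395 × 2.520 + 68.7 = 70.54

70.54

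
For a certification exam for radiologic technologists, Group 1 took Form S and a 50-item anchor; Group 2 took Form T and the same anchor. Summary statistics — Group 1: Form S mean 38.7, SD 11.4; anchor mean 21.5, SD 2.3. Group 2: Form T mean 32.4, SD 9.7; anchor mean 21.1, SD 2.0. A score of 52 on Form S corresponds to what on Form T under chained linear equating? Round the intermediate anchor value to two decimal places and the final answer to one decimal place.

47.3

Form S → anchor (Group 1): v = (2.3/11.4)(52 − 38.7) + 21.5 = 24.18
anchor → Form T (Group 2): y = (9.7/2.0)(24.18 − 21.1) + 32.4 = 47.3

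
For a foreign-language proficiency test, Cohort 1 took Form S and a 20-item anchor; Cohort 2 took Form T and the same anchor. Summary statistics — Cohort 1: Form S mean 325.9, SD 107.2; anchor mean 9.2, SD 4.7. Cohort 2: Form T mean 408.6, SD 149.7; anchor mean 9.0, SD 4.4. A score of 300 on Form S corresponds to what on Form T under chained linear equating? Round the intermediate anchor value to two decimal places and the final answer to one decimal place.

Form S → anchor (Cohort 1): v = (4.7/107.2)(300 − 325.9) + 9.2 = 8.06
anchor → Form T (Cohort 2): y = (149.7/4.4)(8.06 − 9.0) + 408.6 = 376.6

376.6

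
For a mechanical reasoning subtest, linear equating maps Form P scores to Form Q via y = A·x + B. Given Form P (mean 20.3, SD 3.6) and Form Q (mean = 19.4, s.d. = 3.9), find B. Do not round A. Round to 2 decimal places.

A = SD_Y / SD_X = 3.9 / 3.6 = 1.083333
B = M_Y − A·M_X = 19.4 − 1.083333 × 20.3 = -2.59

-2.59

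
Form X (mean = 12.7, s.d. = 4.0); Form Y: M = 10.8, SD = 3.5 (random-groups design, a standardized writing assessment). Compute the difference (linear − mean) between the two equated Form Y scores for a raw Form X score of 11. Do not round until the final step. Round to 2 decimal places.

Mean-equated: 11 + (10.8 − 12.7) = 9.10
Linear-equated: (3.5/4.0)(11 − 12.7) + 10.8 = 9.313
Difference = 9.313 − 9.10 = 0.21

0.21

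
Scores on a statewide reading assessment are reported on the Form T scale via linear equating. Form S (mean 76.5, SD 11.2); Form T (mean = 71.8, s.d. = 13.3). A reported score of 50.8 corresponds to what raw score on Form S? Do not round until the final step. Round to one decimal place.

58.8

Invert y = (SD_Y/SD_X)(x − M_X) + M_Y:
x = (SD_X/SD_Y)(y − M_Y) + M_X = (11.2/13.3)(50.8 − 71.8) + 76.5
x = 0.842105 × -21.000 + 76.5 = 58.8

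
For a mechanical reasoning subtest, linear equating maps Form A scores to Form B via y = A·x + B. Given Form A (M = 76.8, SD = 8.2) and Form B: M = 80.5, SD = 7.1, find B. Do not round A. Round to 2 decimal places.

A = SD_Y / SD_X = 7.1 / 8.2 = 0.865854
B = M_Y − A·M_X = 80.5 − 0.865854 × 76.8 = 14.00

14.00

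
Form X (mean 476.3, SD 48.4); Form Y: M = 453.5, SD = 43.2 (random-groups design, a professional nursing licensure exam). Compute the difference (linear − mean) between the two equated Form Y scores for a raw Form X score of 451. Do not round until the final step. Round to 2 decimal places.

2.72

Mean-equated: 451 + (453.5 − 476.3) = 428.20
Linear-equated: (43.2/48.4)(451 − 476.3) + 453.5 = 430.918
Difference = 430.918 − 428.20 = 2.72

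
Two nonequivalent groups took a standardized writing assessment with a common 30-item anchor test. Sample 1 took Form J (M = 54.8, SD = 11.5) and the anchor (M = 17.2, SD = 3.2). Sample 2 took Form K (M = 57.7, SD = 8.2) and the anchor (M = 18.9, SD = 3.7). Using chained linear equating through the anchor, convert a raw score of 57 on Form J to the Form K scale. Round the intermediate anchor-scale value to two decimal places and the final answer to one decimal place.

Form J → anchor (Sample 1): v = (3.2/11.5)(57 − 54.8) + 17.2 = 17.81
anchor → Form K (Sample 2): y = (8.2/3.7)(17.81 − 18.9) + 57.7 = 55.3

55.3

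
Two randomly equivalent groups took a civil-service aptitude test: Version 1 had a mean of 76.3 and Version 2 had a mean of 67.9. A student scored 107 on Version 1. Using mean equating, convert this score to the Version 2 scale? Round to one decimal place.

98.6

Mean equating: y = x + (M_Y − M_X) = 107 + (67.9 − 76.3) = 98.6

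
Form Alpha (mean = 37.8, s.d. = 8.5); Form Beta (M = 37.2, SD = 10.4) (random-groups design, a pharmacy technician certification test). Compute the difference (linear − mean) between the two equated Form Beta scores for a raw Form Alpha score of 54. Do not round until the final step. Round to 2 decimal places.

3.62

Mean-equated: 54 + (37.2 − 37.8) = 53.40
Linear-equated: (10.4/8.5)(54 − 37.8) + 37.2 = 57.021
Difference = 57.021 − 53.40 = 3.62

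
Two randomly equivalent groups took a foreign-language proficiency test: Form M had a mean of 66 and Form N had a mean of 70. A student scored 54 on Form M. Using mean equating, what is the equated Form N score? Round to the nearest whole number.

Mean equating: y = x + (M_Y − M_X) = 54 + (70 − 66) = 58

58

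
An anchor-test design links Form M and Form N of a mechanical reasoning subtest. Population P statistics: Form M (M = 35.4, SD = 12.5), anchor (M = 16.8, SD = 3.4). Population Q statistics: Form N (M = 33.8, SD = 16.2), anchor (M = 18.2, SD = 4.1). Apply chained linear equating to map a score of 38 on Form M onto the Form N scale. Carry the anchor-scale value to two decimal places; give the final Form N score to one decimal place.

Form M → anchor (Population P): v = (3.4/12.5)(38 − 35.4) + 16.8 = 17.51
anchor → Form N (Population Q): y = (16.2/4.1)(17.51 − 18.2) + 33.8 = 31.1

31.1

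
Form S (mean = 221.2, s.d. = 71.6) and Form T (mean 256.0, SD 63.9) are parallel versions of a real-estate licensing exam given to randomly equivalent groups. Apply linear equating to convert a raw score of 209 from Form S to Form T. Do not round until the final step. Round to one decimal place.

Linear equating: y = (SD_Y/SD_X)(x − M_X) + M_Y
y = (63.9/71.6)(209 − 221.2) + 256.0
y = 0.892458 × -12.2 + 256.0 = -10.8880 + 256.0 = 245.1

245.1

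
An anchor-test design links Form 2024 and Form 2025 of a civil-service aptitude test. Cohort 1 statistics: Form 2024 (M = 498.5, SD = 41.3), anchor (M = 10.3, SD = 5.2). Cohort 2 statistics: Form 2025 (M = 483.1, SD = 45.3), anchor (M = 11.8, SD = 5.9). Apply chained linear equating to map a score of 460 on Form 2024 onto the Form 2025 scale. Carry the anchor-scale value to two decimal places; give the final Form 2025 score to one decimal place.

434.3

Form 2024 → anchor (Cohort 1): v = (5.2/41.3)(460 − 498.5) + 10.3 = 5.45
anchor → Form 2025 (Cohort 2): y = (45.3/5.9)(5.45 − 11.8) + 483.1 = 434.3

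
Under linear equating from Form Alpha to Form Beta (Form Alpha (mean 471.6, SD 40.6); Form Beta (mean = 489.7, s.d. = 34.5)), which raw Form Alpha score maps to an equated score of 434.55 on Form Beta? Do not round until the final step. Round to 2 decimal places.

406.70

Invert y = (SD_Y/SD_X)(x − M_X) + M_Y:
x = (SD_X/SD_Y)(y − M_Y) + M_X = (40.6/34.5)(434.55 − 489.7) + 471.6
x = 1.176812 × -55.150 + 471.6 = 406.70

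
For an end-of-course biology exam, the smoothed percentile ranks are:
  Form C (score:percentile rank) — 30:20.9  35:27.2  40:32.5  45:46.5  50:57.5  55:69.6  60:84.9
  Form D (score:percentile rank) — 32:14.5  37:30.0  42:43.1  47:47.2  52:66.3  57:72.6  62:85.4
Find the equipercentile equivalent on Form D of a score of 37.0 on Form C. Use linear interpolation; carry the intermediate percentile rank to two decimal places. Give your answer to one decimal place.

36.8

PR of 37.0 on Form C: 27.2 + (37.0 − 35)/(40 − 35) × (32.5 − 27.2) = 29.32
On Form D, PR 29.32 falls between score 32 (PR 14.5) and 37 (PR 30.0).
Interpolate: 32 + (29.32 − 14.5)/(30.0 − 14.5) × (37 − 32) = 36.8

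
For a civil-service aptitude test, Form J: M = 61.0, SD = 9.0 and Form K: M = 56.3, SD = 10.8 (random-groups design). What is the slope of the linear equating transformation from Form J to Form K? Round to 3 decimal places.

1.200

A = SD_Y / SD_X = 10.8 / 9.0 = 1.200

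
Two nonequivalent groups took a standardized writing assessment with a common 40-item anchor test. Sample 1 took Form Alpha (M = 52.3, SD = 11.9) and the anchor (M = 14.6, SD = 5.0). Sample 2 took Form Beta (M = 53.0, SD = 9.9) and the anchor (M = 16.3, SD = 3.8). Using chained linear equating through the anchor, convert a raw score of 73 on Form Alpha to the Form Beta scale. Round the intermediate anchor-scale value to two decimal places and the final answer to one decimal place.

71.2

Form Alpha → anchor (Sample 1): v = (5.0/11.9)(73 − 52.3) + 14.6 = 23.30
anchor → Form Beta (Sample 2): y = (9.9/3.8)(23.30 − 16.3) + 53.0 = 71.2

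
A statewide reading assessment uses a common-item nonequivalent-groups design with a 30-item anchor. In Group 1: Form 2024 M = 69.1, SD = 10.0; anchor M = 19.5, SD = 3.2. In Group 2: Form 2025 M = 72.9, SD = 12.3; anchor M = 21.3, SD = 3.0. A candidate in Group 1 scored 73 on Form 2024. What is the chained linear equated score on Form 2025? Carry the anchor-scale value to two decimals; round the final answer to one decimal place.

Form 2024 → anchor (Group 1): v = (3.2/10.0)(73 − 69.1) + 19.5 = 20.75
anchor → Form 2025 (Group 2): y = (12.3/3.0)(20.75 − 21.3) + 72.9 = 70.6

70.6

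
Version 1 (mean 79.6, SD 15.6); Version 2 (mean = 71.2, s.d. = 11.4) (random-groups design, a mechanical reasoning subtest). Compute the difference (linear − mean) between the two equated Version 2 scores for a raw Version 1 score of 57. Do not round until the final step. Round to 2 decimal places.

Mean-equated: 57 + (71.2 − 79.6) = 48.60
Linear-equated: (11.4/15.6)(57 − 79.6) + 71.2 = 54.685
Difference = 54.685 − 48.60 = 6.08

6.08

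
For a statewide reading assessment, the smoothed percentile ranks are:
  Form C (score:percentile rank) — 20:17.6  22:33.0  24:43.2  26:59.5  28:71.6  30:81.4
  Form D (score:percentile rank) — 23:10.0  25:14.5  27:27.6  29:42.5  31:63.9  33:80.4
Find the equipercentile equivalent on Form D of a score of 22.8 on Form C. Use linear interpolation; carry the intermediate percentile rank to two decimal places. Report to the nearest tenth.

PR of 22.8 on Form C: 33.0 + (22.8 − 22)/(24 − 22) × (43.2 − 33.0) = 37.08
On Form D, PR 37.08 falls between score 27 (PR 27.6) and 29 (PR 42.5).
Interpolate: 27 + (37.08 − 27.6)/(42.5 − 27.6) × (29 − 27) = 28.3

28.3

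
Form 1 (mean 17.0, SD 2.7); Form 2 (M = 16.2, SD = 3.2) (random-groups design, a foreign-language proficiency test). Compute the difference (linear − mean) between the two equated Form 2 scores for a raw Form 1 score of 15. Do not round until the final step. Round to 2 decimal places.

-0.37

Mean-equated: 15 + (16.2 − 17.0) = 14.20
Linear-equated: (3.2/2.7)(15 − 17.0) + 16.2 = 13.830
Difference = 13.830 − 14.20 = -0.37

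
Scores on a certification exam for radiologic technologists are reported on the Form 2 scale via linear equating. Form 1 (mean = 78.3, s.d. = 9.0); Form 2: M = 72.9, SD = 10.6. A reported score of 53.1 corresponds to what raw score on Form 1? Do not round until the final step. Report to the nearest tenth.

Invert y = (SD_Y/SD_X)(x − M_X) + M_Y:
x = (SD_X/SD_Y)(y − M_Y) + M_X = (9.0/10.6)(53.1 − 72.9) + 78.3
x = 0.849057 × -19.800 + 78.3 = 61.5

61.5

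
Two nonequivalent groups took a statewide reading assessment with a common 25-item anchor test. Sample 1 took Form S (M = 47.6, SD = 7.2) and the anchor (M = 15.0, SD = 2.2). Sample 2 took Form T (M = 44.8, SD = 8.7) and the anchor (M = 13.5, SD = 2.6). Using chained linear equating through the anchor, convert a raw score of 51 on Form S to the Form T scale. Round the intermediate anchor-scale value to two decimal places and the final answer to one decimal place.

Form S → anchor (Sample 1): v = (2.2/7.2)(51 − 47.6) + 15.0 = 16.04
anchor → Form T (Sample 2): y = (8.7/2.6)(16.04 − 13.5) + 44.8 = 53.3

53.3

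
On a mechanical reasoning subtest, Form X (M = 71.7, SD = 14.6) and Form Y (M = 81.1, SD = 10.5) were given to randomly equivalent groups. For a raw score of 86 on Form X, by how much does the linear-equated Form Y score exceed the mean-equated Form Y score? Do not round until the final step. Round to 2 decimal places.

Mean-equated: 86 + (81.1 − 71.7) = 95.40
Linear-equated: (10.5/14.6)(86 − 71.7) + 81.1 = 91.384
Difference = 91.384 − 95.40 = -4.02

-4.02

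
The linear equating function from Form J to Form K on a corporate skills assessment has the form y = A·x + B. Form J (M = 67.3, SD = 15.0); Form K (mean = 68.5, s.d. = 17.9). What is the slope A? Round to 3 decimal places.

A = SD_Y / SD_X = 17.9 / 15.0 = 1.193

1.193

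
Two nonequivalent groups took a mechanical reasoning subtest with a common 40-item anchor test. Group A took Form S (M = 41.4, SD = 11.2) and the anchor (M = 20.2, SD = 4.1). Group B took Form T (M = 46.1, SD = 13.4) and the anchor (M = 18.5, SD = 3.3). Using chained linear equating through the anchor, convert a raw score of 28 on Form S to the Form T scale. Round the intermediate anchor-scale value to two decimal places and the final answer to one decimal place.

Form S → anchor (Group A): v = (4.1/11.2)(28 − 41.4) + 20.2 = 15.29
anchor → Form T (Group B): y = (13.4/3.3)(15.29 − 18.5) + 46.1 = 33.1

33.1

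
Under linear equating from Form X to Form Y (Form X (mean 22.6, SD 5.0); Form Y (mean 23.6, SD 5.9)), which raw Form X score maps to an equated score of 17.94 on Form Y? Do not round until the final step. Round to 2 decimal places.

17.80

Invert y = (SD_Y/SD_X)(x − M_X) + M_Y:
x = (SD_X/SD_Y)(y − M_Y) + M_X = (5.0/5.9)(17.94 − 23.6) + 22.6
x = 0.847458 × -5.660 + 22.6 = 17.80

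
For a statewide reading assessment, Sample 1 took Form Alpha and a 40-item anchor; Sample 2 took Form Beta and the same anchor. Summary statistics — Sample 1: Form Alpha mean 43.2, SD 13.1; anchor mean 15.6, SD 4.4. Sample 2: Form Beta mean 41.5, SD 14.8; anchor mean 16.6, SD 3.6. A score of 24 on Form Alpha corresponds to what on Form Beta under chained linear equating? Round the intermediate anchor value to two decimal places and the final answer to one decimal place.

10.9

Form Alpha → anchor (Sample 1): v = (4.4/13.1)(24 − 43.2) + 15.6 = 9.15
anchor → Form Beta (Sample 2): y = (14.8/3.6)(9.15 − 16.6) + 41.5 = 10.9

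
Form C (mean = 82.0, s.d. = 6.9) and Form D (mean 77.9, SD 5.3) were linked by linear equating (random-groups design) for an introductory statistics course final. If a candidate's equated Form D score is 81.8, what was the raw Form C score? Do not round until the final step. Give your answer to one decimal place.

Invert y = (SD_Y/SD_X)(x − M_X) + M_Y:
x = (SD_X/SD_Y)(y − M_Y) + M_X = (6.9/5.3)(81.8 − 77.9) + 82.0
x = 1.301887 × 3.900 + 82.0 = 87.1

87.1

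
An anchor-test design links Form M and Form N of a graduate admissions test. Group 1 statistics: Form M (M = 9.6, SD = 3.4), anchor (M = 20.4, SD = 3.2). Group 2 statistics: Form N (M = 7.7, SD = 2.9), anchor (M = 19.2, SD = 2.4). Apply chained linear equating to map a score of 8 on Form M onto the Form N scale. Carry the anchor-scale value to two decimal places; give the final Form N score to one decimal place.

Form M → anchor (Group 1): v = (3.2/3.4)(8 − 9.6) + 20.4 = 18.89
anchor → Form N (Group 2): y = (2.9/2.4)(18.89 − 19.2) + 7.7 = 7.3

7.3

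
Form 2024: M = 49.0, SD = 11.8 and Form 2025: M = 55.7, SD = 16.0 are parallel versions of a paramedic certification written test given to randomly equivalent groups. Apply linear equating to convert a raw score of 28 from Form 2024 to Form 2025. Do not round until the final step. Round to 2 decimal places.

27.23

Linear equating: y = (SD_Y/SD_X)(x − M_X) + M_Y
y = (16.0/11.8)(28 − 49.0) + 55.7
y = 1.355932 × -21.0 + 55.7 = -28.4746 + 55.7 = 27.23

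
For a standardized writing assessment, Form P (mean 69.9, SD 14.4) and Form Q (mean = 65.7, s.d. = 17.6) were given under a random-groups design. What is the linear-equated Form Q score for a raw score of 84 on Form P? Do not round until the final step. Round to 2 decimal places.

Linear equating: y = (SD_Y/SD_X)(x − M_X) + M_Y
y = (17.6/14.4)(84 − 69.9) + 65.7
y = 1.222222 × 14.1 + 65.7 = 17.2333 + 65.7 = 82.93

82.93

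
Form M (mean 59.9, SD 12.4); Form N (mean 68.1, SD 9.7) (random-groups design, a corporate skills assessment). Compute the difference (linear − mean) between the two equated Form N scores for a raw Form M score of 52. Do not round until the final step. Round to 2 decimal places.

1.72

Mean-equated: 52 + (68.1 − 59.9) = 60.20
Linear-equated: (9.7/12.4)(52 − 59.9) + 68.1 = 61.920
Difference = 61.920 − 60.20 = 1.72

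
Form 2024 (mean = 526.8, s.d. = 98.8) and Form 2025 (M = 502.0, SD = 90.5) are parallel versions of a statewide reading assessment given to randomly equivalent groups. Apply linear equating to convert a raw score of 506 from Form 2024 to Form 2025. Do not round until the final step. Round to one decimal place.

482.9

Linear equating: y = (SD_Y/SD_X)(x − M_X) + M_Y
y = (90.5/98.8)(506 − 526.8) + 502.0
y = 0.915992 × -20.8 + 502.0 = -19.0526 + 502.0 = 482.9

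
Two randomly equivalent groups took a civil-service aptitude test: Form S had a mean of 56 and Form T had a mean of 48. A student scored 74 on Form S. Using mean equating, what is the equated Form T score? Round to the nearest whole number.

Mean equating: y = x + (M_Y − M_X) = 74 + (48 − 56) = 66

66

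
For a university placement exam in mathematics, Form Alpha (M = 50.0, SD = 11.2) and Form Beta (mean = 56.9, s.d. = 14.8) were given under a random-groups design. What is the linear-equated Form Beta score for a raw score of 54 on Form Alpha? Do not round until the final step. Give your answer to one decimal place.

62.2

Linear equating: y = (SD_Y/SD_X)(x − M_X) + M_Y
y = (14.8/11.2)(54 − 50.0) + 56.9
y = 1.321429 × 4.0 + 56.9 = 5.2857 + 56.9 = 62.2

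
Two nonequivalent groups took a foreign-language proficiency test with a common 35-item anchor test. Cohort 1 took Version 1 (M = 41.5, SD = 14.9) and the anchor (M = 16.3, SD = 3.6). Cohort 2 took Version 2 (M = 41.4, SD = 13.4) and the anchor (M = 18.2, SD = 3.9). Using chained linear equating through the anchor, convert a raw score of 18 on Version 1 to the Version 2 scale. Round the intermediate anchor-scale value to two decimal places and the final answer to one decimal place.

15.4

Version 1 → anchor (Cohort 1): v = (3.6/14.9)(18 − 41.5) + 16.3 = 10.62
anchor → Version 2 (Cohort 2): y = (13.4/3.9)(10.62 − 18.2) + 41.4 = 15.4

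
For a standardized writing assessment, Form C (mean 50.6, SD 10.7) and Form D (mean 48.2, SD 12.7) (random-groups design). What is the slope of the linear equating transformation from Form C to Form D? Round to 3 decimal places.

A = SD_Y / SD_X = 12.7 / 10.7 = 1.187

1.187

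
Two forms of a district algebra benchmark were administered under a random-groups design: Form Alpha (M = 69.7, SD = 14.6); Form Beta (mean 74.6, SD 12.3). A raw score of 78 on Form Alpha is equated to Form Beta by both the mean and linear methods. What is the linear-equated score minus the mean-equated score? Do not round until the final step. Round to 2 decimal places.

Mean-equated: 78 + (74.6 − 69.7) = 82.90
Linear-equated: (12.3/14.6)(78 − 69.7) + 74.6 = 81.592
Difference = 81.592 − 82.90 = -1.31

-1.31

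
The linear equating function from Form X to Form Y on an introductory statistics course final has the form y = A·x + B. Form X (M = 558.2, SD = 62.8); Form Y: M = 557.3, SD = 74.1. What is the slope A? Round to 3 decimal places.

A = SD_Y / SD_X = 74.1 / 62.8 = 1.180

1.180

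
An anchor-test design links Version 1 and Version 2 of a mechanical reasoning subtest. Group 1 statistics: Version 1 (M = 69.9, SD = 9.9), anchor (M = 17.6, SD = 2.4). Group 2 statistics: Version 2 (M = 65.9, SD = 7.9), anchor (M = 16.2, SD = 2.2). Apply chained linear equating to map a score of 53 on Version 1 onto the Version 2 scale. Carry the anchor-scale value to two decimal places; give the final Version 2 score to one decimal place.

Version 1 → anchor (Group 1): v = (2.4/9.9)(53 − 69.9) + 17.6 = 13.50
anchor → Version 2 (Group 2): y = (7.9/2.2)(13.50 − 16.2) + 65.9 = 56.2

56.2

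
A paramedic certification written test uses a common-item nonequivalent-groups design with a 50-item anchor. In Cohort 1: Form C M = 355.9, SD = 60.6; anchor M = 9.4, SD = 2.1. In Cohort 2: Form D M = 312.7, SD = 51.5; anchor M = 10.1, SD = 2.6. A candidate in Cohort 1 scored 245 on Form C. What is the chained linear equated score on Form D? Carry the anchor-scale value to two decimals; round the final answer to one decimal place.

Form C → anchor (Cohort 1): v = (2.1/60.6)(245 − 355.9) + 9.4 = 5.56
anchor → Form D (Cohort 2): y = (51.5/2.6)(5.56 − 10.1) + 312.7 = 222.8

222.8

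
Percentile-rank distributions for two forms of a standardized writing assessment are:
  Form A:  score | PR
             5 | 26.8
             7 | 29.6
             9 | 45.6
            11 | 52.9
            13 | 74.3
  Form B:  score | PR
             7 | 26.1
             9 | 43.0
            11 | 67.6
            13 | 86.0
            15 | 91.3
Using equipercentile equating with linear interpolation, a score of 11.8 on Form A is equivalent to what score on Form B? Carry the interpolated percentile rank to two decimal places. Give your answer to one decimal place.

10.5

PR of 11.8 on Form A: 52.9 + (11.8 − 11)/(13 − 11) × (74.3 − 52.9) = 61.46
On Form B, PR 61.46 falls between score 9 (PR 43.0) and 11 (PR 67.6).
Interpolate: 9 + (61.46 − 43.0)/(67.6 − 43.0) × (11 − 9) = 10.5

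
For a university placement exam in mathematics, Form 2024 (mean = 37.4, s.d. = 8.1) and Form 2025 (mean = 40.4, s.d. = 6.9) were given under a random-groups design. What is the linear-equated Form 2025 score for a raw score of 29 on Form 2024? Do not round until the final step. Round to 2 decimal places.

Linear equating: y = (SD_Y/SD_X)(x − M_X) + M_Y
y = (6.9/8.1)(29 − 37.4) + 40.4
y = 0.851852 × -8.4 + 40.4 = -7.1556 + 40.4 = 33.24

33.24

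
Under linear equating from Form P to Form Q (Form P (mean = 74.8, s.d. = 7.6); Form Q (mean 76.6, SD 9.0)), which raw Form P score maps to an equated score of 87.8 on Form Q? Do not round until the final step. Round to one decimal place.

84.3

Invert y = (SD_Y/SD_X)(x − M_X) + M_Y:
x = (SD_X/SD_Y)(y − M_Y) + M_X = (7.6/9.0)(87.8 − 76.6) + 74.8
x = 0.844444 × 11.200 + 74.8 = 84.3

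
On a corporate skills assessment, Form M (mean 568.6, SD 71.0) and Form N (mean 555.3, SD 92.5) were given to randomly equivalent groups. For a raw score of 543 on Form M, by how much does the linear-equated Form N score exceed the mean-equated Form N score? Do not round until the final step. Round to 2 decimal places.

Mean-equated: 543 + (555.3 − 568.6) = 529.70
Linear-equated: (92.5/71.0)(543 − 568.6) + 555.3 = 521.948
Difference = 521.948 − 529.70 = -7.75

-7.75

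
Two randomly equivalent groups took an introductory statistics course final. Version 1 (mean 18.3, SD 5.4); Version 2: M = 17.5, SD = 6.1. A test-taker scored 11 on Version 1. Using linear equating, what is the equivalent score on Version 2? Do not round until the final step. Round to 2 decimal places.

9.25

Linear equating: y = (SD_Y/SD_X)(x − M_X) + M_Y
y = (6.1/5.4)(11 − 18.3) + 17.5
y = 1.129630 × -7.3 + 17.5 = -8.2463 + 17.5 = 9.25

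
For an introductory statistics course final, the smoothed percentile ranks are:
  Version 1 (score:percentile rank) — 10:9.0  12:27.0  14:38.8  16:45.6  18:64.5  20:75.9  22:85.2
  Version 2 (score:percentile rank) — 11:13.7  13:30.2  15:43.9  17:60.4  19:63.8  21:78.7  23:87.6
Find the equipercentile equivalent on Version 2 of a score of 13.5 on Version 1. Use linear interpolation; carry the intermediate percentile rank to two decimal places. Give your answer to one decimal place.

PR of 13.5 on Version 1: 27.0 + (13.5 − 12)/(14 − 12) × (38.8 − 27.0) = 35.85
On Version 2, PR 35.85 falls between score 13 (PR 30.2) and 15 (PR 43.9).
Interpolate: 13 + (35.85 − 30.2)/(43.9 − 30.2) × (15 − 13) = 13.8

13.8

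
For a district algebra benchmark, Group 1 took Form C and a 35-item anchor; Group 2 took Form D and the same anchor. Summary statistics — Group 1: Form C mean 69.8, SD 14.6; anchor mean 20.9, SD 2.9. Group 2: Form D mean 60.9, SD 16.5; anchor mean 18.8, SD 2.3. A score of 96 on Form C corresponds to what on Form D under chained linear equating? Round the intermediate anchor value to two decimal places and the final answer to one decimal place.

Form C → anchor (Group 1): v = (2.9/14.6)(96 − 69.8) + 20.9 = 26.10
anchor → Form D (Group 2): y = (16.5/2.3)(26.10 − 18.8) + 60.9 = 113.3

113.3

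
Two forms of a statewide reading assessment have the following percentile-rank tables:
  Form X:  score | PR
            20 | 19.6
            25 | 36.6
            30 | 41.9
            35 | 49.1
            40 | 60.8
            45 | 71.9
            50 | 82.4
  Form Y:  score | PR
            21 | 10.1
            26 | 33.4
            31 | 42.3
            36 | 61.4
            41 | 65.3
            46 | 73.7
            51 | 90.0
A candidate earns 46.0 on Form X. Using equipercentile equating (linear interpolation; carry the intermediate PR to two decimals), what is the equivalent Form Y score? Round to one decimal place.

46.1

PR of 46.0 on Form X: 71.9 + (46.0 − 45)/(50 − 45) × (82.4 − 71.9) = 74.00
On Form Y, PR 74.00 falls between score 46 (PR 73.7) and 51 (PR 90.0).
Interpolate: 46 + (74.00 − 73.7)/(90.0 − 73.7) × (51 − 46) = 46.1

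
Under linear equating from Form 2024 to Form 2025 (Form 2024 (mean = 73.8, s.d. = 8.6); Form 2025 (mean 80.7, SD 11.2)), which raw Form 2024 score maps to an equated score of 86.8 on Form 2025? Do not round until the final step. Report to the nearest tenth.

Invert y = (SD_Y/SD_X)(x − M_X) + M_Y:
x = (SD_X/SD_Y)(y − M_Y) + M_X = (8.6/11.2)(86.8 − 80.7) + 73.8
x = 0.767857 × 6.100 + 73.8 = 78.5

78.5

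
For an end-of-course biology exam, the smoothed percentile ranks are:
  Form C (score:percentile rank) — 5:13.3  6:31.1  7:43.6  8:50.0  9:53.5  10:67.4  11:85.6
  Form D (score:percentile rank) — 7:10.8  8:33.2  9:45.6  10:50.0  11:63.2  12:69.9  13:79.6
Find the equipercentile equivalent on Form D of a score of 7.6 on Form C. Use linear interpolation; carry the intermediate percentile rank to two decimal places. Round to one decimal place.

9.4

PR of 7.6 on Form C: 43.6 + (7.6 − 7)/(8 − 7) × (50.0 − 43.6) = 47.44
On Form D, PR 47.44 falls between score 9 (PR 45.6) and 10 (PR 50.0).
Interpolate: 9 + (47.44 − 45.6)/(50.0 − 45.6) × (10 − 9) = 9.4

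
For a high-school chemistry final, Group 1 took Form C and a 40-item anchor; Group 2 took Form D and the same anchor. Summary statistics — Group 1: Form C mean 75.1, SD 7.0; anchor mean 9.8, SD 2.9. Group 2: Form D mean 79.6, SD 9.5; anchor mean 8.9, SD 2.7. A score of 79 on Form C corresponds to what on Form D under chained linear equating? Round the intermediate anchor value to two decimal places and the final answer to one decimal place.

88.5

Form C → anchor (Group 1): v = (2.9/7.0)(79 − 75.1) + 9.8 = 11.42
anchor → Form D (Group 2): y = (9.5/2.7)(11.42 − 8.9) + 79.6 = 88.5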